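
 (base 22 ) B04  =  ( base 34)4ko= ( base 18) G80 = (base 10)5328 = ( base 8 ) 12320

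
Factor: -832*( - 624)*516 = 2^12 * 3^2*13^2 *43^1= 267890688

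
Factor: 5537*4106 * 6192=140774637024=2^5*3^2 *7^2  *43^1 * 113^1*2053^1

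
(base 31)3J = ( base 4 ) 1300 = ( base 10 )112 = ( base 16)70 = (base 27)44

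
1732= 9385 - 7653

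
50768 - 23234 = 27534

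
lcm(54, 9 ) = 54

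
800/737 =800/737   =  1.09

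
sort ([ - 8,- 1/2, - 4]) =[ - 8 ,  -  4,-1/2 ] 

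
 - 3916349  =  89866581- 93782930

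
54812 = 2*27406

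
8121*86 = 698406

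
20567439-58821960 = -38254521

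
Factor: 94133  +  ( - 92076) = 2057 = 11^2*17^1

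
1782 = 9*198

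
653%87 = 44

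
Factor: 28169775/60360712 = 2^( - 3 )*3^5*5^2*109^( - 1)* 4637^1*69221^( - 1)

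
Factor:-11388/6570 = -26/15 = - 2^1*3^( - 1 ) * 5^( - 1) * 13^1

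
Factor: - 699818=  - 2^1 * 7^2*37^1*193^1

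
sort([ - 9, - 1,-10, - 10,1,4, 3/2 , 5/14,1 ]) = [- 10, - 10, - 9, - 1,5/14, 1, 1, 3/2, 4]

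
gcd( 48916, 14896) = 28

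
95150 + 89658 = 184808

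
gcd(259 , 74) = 37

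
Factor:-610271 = -610271^1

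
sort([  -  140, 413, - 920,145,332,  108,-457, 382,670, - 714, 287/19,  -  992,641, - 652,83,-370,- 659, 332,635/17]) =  [ - 992, - 920, -714, - 659, - 652, - 457, - 370, - 140,287/19,635/17,83, 108,145, 332,332,382,  413, 641,670] 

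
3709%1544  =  621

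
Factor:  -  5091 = - 3^1 *1697^1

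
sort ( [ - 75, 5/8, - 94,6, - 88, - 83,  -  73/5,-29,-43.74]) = [-94, - 88, - 83,-75,  -  43.74,  -  29, -73/5, 5/8,6]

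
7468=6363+1105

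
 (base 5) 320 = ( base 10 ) 85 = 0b1010101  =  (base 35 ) 2f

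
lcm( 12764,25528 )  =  25528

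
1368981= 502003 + 866978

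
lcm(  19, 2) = 38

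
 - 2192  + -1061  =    -  3253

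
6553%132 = 85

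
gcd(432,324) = 108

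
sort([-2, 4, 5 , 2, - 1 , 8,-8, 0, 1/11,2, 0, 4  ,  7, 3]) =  [ - 8, - 2, - 1, 0, 0, 1/11, 2, 2, 3,4, 4,5,7, 8 ] 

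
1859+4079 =5938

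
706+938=1644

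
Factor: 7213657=11^2*59617^1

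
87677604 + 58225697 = 145903301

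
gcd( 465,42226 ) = 1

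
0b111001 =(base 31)1Q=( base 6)133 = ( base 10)57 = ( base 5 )212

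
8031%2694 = 2643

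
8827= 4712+4115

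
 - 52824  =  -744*71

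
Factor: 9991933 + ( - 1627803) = 8364130 = 2^1 * 5^1 * 836413^1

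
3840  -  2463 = 1377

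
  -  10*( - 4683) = 46830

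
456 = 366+90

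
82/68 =1+ 7/34 = 1.21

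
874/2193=874/2193 =0.40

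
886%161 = 81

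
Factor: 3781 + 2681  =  6462 = 2^1*3^2*359^1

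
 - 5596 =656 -6252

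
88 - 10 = 78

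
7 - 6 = 1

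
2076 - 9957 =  - 7881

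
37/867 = 37/867  =  0.04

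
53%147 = 53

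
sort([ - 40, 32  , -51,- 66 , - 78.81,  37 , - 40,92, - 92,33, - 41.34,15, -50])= [-92, - 78.81, - 66, - 51, - 50, - 41.34, - 40, - 40,15, 32,33,37,92]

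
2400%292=64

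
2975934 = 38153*78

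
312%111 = 90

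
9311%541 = 114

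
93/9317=93/9317 = 0.01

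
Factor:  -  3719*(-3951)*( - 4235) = -3^2*5^1*7^1 * 11^2*439^1*3719^1=- 62228111715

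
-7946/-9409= 7946/9409 = 0.84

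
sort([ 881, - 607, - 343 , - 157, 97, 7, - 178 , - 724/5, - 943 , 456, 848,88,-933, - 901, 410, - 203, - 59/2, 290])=[ - 943 , - 933, - 901, - 607, - 343,-203, - 178, - 157, - 724/5, - 59/2, 7, 88,97,290, 410,456 , 848,881 ]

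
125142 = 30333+94809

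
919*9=8271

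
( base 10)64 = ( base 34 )1u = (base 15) 44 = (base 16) 40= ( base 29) 26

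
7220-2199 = 5021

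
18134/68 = 9067/34 = 266.68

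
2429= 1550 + 879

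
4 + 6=10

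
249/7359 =83/2453  =  0.03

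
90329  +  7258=97587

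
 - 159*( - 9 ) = 1431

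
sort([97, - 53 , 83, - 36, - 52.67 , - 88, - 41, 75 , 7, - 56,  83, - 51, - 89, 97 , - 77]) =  [ - 89, - 88,-77, - 56, - 53,-52.67, - 51,  -  41, - 36 , 7,75,83, 83,  97, 97]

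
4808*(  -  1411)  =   - 6784088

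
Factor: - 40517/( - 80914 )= 2^ (-1)*23^( - 1)*31^1*1307^1*1759^( - 1 )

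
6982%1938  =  1168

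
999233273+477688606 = 1476921879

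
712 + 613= 1325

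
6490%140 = 50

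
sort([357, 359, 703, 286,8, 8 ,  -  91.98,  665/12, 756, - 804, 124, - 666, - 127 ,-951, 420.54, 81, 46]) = [ - 951  ,- 804, - 666,-127, - 91.98, 8, 8  ,  46, 665/12 , 81, 124,286, 357, 359,  420.54, 703,756]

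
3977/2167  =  3977/2167  =  1.84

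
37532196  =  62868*597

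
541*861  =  465801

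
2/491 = 2/491 =0.00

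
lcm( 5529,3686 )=11058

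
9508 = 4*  2377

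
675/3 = 225 = 225.00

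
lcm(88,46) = 2024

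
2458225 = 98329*25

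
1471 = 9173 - 7702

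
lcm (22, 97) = 2134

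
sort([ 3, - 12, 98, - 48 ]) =[ - 48, - 12 , 3,  98]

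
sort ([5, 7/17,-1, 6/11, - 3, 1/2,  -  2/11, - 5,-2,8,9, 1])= [-5, - 3, - 2  , - 1, - 2/11, 7/17,1/2 , 6/11, 1,5,8,9] 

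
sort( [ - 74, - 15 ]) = [-74,  -  15] 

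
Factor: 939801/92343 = 30781^(-1)* 313267^1 = 313267/30781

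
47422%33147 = 14275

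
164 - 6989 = -6825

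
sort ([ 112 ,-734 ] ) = [ - 734, 112]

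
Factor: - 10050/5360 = -15/8 = -  2^ (-3)*3^1*5^1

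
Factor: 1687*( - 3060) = -5162220= -2^2*3^2*5^1*7^1*17^1*241^1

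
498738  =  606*823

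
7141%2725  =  1691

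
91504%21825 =4204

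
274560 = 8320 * 33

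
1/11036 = 1/11036 = 0.00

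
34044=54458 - 20414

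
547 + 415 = 962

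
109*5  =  545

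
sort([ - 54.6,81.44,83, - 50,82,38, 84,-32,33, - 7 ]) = [ - 54.6 , - 50, - 32, - 7,33,38,81.44,82,83, 84 ] 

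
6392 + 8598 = 14990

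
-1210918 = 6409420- 7620338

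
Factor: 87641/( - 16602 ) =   -  2^( - 1)*3^( - 1)*2767^( - 1)*87641^1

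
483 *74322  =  35897526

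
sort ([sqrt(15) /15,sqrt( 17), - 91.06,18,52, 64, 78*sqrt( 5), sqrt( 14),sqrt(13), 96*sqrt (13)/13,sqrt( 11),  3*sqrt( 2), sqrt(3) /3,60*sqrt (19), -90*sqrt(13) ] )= [ - 90*sqrt (13), - 91.06,sqrt( 15 )/15,sqrt(3) /3,sqrt( 11),  sqrt(13 ),sqrt (14),sqrt(17 ),3*sqrt( 2 ),  18,96*sqrt( 13) /13,52,64,78*sqrt( 5),60*sqrt( 19 )]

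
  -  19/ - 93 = 19/93 = 0.20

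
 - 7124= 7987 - 15111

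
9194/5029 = 9194/5029 = 1.83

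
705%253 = 199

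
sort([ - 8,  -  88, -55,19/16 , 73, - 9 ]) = [ - 88, - 55, - 9, - 8,19/16,73]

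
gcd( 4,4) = 4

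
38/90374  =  19/45187 = 0.00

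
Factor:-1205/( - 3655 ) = 241/731 = 17^(-1)*43^( - 1 )*241^1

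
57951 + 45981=103932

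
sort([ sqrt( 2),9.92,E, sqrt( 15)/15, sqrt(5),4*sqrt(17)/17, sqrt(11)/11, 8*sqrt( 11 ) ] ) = [sqrt( 15)/15, sqrt( 11 )/11,4*sqrt( 17 ) /17,sqrt( 2), sqrt( 5 ) , E,9.92, 8*sqrt ( 11) ] 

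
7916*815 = 6451540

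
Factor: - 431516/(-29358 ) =926/63 = 2^1*3^(-2)*7^ (-1) * 463^1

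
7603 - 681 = 6922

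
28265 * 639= 18061335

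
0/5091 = 0 = 0.00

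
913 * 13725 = 12530925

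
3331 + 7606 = 10937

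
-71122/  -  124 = 35561/62 = 573.56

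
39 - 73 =  -  34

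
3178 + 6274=9452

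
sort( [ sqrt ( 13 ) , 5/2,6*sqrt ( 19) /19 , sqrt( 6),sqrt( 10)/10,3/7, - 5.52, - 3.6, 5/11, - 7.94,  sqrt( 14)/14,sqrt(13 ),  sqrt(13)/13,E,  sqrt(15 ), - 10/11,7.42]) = [ - 7.94,-5.52, - 3.6, - 10/11,sqrt( 14)/14,sqrt( 13 )/13,sqrt( 10)/10,3/7,5/11,6*sqrt(19 )/19,sqrt( 6),5/2, E,sqrt( 13 ),sqrt(13 ),sqrt( 15 ), 7.42 ] 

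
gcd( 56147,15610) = 7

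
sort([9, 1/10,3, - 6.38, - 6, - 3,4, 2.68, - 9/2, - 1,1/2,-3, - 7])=[ - 7, - 6.38,-6, - 9/2, - 3, - 3, - 1,1/10, 1/2,2.68, 3,4,9]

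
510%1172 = 510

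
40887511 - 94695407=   -53807896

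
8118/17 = 477  +  9/17 = 477.53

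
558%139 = 2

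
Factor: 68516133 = 3^1*7^1*3262673^1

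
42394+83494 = 125888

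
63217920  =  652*96960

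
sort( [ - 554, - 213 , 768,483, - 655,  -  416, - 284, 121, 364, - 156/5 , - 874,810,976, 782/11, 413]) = [  -  874 , - 655, - 554, - 416, - 284, - 213,- 156/5, 782/11,121,364, 413, 483,768,810, 976] 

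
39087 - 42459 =-3372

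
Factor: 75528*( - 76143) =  - 2^3*3^3*17^1*1049^1*1493^1 = -5750928504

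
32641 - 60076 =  - 27435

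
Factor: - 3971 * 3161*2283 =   -  3^1*11^1 * 19^2*29^1 *109^1*761^1 = - 28656971673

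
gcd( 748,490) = 2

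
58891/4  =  58891/4 = 14722.75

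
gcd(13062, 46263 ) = 21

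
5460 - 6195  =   - 735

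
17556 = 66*266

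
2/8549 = 2/8549 = 0.00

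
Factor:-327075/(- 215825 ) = 3^1*7^2 * 97^( - 1) = 147/97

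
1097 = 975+122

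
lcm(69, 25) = 1725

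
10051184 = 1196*8404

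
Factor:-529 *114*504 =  - 2^4*3^3*7^1*19^1*23^2 =-30394224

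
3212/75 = 42 + 62/75 = 42.83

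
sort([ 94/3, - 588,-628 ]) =[ - 628,  -  588,  94/3]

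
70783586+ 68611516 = 139395102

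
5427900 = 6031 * 900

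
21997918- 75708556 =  - 53710638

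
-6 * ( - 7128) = 42768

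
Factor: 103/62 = 2^( -1 )*31^(-1)*103^1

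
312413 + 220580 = 532993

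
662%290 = 82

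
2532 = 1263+1269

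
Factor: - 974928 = - 2^4*3^1*19^1*1069^1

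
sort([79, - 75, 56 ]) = [ - 75, 56,79]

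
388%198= 190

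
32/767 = 32/767 = 0.04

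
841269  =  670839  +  170430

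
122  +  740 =862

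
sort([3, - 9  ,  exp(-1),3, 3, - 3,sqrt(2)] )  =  [ - 9,- 3,exp( - 1 ),sqrt( 2), 3, 3,3 ]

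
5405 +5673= 11078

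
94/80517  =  94/80517 = 0.00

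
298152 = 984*303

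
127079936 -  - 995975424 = 1123055360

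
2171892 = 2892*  751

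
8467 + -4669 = 3798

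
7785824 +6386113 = 14171937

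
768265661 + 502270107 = 1270535768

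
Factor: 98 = 2^1 * 7^2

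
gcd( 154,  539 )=77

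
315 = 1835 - 1520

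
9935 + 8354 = 18289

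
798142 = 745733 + 52409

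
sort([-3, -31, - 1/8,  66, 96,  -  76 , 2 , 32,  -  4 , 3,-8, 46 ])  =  [  -  76, - 31, - 8, - 4, - 3  , - 1/8, 2 , 3 , 32,46,66, 96 ]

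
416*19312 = 8033792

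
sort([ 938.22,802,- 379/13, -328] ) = [ - 328,  -  379/13,802, 938.22 ] 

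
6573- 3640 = 2933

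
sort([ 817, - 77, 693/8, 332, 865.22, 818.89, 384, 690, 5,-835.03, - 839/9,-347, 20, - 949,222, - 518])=[ - 949, - 835.03,-518, - 347,  -  839/9,-77, 5 , 20,  693/8,222,332, 384,690, 817,818.89,865.22]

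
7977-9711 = - 1734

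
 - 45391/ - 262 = 45391/262= 173.25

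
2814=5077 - 2263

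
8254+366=8620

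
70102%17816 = 16654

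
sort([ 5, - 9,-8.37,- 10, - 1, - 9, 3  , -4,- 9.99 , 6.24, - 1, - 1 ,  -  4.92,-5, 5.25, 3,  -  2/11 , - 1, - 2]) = [ - 10, - 9.99, - 9, - 9,-8.37, - 5, -4.92,-4, - 2,  -  1 ,-1, - 1, - 1,  -  2/11,3,3, 5, 5.25  ,  6.24 ] 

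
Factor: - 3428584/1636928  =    -  428573/204616 = - 2^( - 3 )*41^1 * 10453^1*25577^(-1)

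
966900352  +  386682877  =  1353583229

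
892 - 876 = 16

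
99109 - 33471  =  65638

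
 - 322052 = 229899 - 551951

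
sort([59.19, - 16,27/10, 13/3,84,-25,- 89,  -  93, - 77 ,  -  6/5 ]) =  [-93, - 89, - 77,- 25, - 16, - 6/5,27/10,13/3,59.19,84 ] 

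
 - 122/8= - 61/4 = - 15.25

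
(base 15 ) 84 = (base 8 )174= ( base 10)124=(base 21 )5j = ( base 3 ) 11121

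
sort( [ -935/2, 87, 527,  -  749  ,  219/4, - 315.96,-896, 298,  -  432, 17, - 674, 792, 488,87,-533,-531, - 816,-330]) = [ - 896,-816,-749, - 674,  -  533,- 531,-935/2,  -  432 , - 330, - 315.96, 17,219/4, 87, 87,298, 488,527, 792] 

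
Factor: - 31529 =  - 41^1* 769^1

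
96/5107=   96/5107 = 0.02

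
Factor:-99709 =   -  99709^1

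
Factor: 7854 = 2^1 * 3^1  *7^1 *11^1*17^1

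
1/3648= 1/3648 =0.00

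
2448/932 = 2 + 146/233 = 2.63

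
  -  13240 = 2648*( - 5)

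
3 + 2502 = 2505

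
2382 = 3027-645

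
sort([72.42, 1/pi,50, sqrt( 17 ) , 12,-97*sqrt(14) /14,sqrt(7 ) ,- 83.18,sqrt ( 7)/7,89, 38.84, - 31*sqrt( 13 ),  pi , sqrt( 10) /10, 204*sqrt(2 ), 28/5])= [ - 31 * sqrt( 13),-83.18, - 97*sqrt( 14 ) /14, sqrt( 10)/10,1/pi, sqrt( 7) /7,sqrt( 7), pi , sqrt( 17),28/5,12,38.84, 50,  72.42,89,204*sqrt(2)] 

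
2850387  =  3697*771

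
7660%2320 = 700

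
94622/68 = 2783/2 =1391.50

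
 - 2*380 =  - 760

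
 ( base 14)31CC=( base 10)8608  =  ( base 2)10000110100000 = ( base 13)3bc2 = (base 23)g66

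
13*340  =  4420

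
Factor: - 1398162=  - 2^1*3^1*31^1*7517^1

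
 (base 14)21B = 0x1a1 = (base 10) 417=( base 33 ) CL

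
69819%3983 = 2108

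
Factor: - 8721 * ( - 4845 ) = 3^4 * 5^1*17^2*19^2 = 42253245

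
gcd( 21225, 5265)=15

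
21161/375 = 21161/375 = 56.43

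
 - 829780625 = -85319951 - 744460674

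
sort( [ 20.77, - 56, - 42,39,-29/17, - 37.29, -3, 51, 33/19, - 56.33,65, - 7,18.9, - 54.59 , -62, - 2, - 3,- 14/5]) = [ - 62, - 56.33,-56, - 54.59,-42, - 37.29, - 7, - 3, - 3,  -  14/5,-2, - 29/17,33/19, 18.9,20.77, 39,51,65 ]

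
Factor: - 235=  -  5^1*47^1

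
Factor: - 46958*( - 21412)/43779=2^3*3^( - 1)*53^2 * 101^1*443^1*14593^( - 1 ) = 1005464696/43779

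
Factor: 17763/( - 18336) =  - 2^( - 5 )*31^1 = - 31/32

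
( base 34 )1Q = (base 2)111100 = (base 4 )330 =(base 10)60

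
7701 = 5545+2156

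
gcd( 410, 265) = 5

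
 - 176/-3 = 58 + 2/3 = 58.67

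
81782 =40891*2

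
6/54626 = 3/27313 = 0.00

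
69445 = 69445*1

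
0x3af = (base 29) 13F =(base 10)943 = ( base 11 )788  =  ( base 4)32233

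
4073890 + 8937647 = 13011537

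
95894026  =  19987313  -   - 75906713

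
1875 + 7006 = 8881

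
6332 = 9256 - 2924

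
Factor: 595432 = 2^3*263^1*283^1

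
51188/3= 51188/3 = 17062.67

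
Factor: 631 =631^1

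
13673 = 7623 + 6050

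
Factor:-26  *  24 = -624 = -2^4*3^1*13^1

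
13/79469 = 1/6113= 0.00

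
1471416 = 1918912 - 447496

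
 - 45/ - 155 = 9/31 = 0.29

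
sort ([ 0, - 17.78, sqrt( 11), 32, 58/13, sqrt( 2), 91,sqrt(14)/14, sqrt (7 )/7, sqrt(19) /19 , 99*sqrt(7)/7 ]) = [ - 17.78,0, sqrt(19) /19 , sqrt( 14 )/14,sqrt(7)/7, sqrt( 2), sqrt(11), 58/13, 32,99*sqrt( 7 ) /7, 91 ]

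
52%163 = 52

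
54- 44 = 10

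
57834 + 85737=143571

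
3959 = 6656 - 2697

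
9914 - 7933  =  1981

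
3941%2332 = 1609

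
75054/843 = 89 + 9/281 =89.03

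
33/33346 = 33/33346 = 0.00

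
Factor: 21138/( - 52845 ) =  - 2/5 =- 2^1*5^( - 1 ) 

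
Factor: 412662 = 2^1*3^1*68777^1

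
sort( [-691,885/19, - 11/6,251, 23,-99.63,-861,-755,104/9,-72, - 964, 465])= [ - 964,-861, - 755,  -  691,-99.63,-72,-11/6, 104/9,23, 885/19,251,465]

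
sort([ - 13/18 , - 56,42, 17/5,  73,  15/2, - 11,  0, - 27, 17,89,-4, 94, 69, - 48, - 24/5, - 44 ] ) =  [ - 56, - 48, - 44, - 27  , - 11 , - 24/5,-4, - 13/18,0,  17/5, 15/2,17,  42,69, 73, 89,94]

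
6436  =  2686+3750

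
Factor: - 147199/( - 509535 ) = 13/45 =3^( - 2 )*5^ ( - 1 ) * 13^1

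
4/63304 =1/15826 = 0.00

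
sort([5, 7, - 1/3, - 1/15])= [ - 1/3, - 1/15,  5,7]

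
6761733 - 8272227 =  - 1510494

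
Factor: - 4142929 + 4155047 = 12118 = 2^1*73^1 * 83^1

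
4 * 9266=37064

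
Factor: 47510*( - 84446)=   -  2^2*5^1*4751^1 *42223^1 = - 4012029460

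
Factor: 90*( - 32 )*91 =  - 262080=- 2^6*3^2*5^1 * 7^1 * 13^1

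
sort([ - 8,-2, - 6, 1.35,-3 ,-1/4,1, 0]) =[-8, - 6, - 3, - 2, - 1/4,0,  1,1.35 ] 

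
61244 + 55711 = 116955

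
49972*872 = 43575584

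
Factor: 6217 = 6217^1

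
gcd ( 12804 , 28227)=291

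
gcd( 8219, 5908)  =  1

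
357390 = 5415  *66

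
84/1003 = 84/1003 =0.08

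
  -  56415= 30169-86584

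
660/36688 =165/9172 = 0.02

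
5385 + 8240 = 13625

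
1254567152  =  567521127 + 687046025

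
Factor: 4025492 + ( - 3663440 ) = 362052 = 2^2*3^2*89^1*113^1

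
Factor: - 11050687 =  - 47^1*191^1 * 1231^1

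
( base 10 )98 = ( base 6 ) 242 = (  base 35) 2s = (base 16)62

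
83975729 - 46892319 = 37083410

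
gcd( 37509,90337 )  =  1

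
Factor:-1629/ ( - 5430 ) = 2^ ( - 1 ) *3^1  *5^( - 1 )  =  3/10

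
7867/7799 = 7867/7799 = 1.01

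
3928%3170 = 758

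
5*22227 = 111135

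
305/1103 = 305/1103 = 0.28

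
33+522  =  555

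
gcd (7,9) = 1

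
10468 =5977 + 4491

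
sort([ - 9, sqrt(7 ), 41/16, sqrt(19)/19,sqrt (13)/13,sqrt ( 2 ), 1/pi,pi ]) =[ - 9,sqrt( 19)/19, sqrt(13)/13,1/pi,sqrt(2 ),41/16,sqrt( 7),pi ] 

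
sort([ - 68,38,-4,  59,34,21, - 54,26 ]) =[ - 68, - 54,  -  4,21,26,34,38, 59]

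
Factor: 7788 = 2^2*3^1*11^1  *59^1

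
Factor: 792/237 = 2^3*3^1*11^1*79^(-1) = 264/79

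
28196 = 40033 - 11837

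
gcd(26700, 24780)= 60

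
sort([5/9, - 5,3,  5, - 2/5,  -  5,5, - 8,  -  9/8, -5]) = [- 8, - 5,-5,-5, - 9/8, - 2/5,5/9,3,5, 5 ] 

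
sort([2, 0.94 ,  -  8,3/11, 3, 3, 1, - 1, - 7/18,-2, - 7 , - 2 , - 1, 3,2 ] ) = [ - 8, - 7, - 2, - 2, - 1, - 1, - 7/18, 3/11, 0.94, 1,2, 2,  3 , 3, 3]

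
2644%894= 856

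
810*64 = 51840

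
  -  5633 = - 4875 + -758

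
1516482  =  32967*46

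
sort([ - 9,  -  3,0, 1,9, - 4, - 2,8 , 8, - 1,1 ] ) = [ - 9 ,-4, - 3, - 2, - 1, 0, 1, 1,8,8,9 ] 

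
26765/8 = 3345+5/8=3345.62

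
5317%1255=297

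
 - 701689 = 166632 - 868321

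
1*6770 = 6770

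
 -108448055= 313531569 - 421979624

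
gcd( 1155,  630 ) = 105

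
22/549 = 22/549 = 0.04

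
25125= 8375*3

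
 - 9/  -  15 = 3/5  =  0.60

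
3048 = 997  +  2051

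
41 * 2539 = 104099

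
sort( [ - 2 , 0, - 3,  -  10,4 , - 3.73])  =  [ - 10, - 3.73,  -  3, - 2,0, 4]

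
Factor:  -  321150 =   -  2^1*3^1*5^2*2141^1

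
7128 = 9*792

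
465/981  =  155/327= 0.47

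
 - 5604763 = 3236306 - 8841069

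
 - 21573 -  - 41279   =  19706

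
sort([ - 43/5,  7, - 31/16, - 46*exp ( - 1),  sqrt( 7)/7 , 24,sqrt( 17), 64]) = [ - 46*exp( - 1 ), - 43/5  , - 31/16,sqrt(  7 ) /7,sqrt ( 17 ),7, 24, 64]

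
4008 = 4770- 762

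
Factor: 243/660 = 81/220 = 2^( - 2 )*3^4* 5^(  -  1 )*11^( - 1 )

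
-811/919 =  -811/919 = - 0.88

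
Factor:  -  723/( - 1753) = 3^1*241^1  *1753^( - 1)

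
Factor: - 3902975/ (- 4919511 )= 3^ ( - 1)*5^2*17^ (-1 )*96461^ (-1) * 156119^1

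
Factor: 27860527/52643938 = 2^( - 1)*83^1  *  2591^( - 1) *10159^( - 1)*335669^1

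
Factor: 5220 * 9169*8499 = 2^2*3^3*5^1*29^1*53^1*173^1 * 2833^1  =  406780667820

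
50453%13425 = 10178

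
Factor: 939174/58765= 2^1 * 3^1*5^ ( - 1)*7^( - 1)*23^(- 1) * 73^( - 1)*157^1 * 997^1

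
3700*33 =122100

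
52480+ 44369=96849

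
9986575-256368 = 9730207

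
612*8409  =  5146308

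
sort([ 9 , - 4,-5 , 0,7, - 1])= [ - 5, - 4, - 1,0,7,9 ] 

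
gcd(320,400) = 80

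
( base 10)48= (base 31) 1H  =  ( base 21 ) 26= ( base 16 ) 30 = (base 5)143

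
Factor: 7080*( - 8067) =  - 57114360 = - 2^3  *3^2*5^1*59^1 *2689^1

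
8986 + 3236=12222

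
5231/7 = 747 + 2/7 = 747.29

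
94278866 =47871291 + 46407575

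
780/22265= 156/4453 = 0.04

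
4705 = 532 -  - 4173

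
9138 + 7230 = 16368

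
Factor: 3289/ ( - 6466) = -2^( - 1)*11^1*13^1*23^1*53^ (- 1)*61^(-1)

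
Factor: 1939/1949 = 7^1*277^1 * 1949^( - 1) 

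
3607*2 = 7214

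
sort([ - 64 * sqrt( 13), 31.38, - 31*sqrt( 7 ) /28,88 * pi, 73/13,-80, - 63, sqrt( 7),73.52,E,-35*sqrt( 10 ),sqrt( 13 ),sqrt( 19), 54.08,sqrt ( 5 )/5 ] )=[ - 64*sqrt( 13), - 35*sqrt( 10 ), - 80, - 63, -31*sqrt(7 ) /28,sqrt( 5 )/5, sqrt (7 ),E, sqrt( 13), sqrt( 19 ),  73/13,31.38,54.08, 73.52, 88*pi]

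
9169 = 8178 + 991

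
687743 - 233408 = 454335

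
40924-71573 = - 30649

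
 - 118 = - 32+-86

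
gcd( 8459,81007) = 1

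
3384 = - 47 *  ( - 72)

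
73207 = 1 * 73207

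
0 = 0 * 6934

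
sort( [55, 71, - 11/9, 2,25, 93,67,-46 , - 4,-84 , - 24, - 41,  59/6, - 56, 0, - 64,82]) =[-84, -64, - 56,  -  46,-41,  -  24, - 4,-11/9, 0,  2, 59/6,25, 55,67,71,82, 93]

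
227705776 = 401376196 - 173670420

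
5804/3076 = 1+682/769 = 1.89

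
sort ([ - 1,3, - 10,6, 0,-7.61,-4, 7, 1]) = [ -10, - 7.61, - 4,-1,0, 1,3,6, 7]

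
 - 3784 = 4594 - 8378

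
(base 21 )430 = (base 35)1H7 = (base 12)1083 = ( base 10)1827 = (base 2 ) 11100100011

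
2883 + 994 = 3877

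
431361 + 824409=1255770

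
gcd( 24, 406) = 2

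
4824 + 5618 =10442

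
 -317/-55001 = 317/55001  =  0.01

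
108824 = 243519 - 134695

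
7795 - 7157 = 638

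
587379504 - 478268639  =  109110865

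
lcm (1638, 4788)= 62244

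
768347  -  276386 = 491961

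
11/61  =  11/61 = 0.18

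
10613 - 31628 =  - 21015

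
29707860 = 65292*455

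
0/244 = 0 = 0.00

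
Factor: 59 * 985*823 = 47828645= 5^1* 59^1*197^1*823^1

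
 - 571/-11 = 571/11  =  51.91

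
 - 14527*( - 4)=58108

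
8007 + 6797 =14804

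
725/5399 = 725/5399 = 0.13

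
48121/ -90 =-535 + 29/90 =-  534.68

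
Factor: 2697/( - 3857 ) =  - 3^1*7^( - 1)*19^(  -  1)*31^1 = - 93/133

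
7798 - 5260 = 2538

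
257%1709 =257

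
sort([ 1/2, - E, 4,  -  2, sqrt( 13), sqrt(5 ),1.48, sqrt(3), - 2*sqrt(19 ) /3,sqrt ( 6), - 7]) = [ - 7, - 2*sqrt(19)/3,- E ,  -  2,1/2, 1.48, sqrt (3),sqrt(5),sqrt( 6 ), sqrt(13),  4]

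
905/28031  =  905/28031 =0.03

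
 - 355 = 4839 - 5194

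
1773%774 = 225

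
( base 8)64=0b110100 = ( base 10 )52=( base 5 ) 202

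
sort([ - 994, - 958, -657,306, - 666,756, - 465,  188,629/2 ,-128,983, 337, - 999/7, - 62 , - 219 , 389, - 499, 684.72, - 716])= [ - 994,  -  958, - 716,-666, - 657, - 499, - 465 , - 219,-999/7,- 128 ,  -  62,  188, 306, 629/2, 337,389, 684.72 , 756,983]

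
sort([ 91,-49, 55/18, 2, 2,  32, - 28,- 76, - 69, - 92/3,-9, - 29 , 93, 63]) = [-76, - 69, - 49,-92/3,-29, -28, -9,2,2, 55/18,32,  63 , 91 , 93 ]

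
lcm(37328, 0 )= 0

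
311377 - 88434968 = - 88123591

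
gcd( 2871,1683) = 99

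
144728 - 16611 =128117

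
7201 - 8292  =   - 1091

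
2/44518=1/22259 = 0.00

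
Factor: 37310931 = 3^2*7^1*592237^1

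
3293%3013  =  280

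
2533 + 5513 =8046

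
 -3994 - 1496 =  - 5490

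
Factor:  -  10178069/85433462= - 2^ ( - 1)*11^1*19^( - 1)*925279^1*2248249^( - 1 )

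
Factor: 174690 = 2^1*3^3*5^1*647^1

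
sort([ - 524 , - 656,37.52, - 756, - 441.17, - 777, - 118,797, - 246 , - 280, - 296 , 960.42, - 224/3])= [ - 777, - 756, - 656,-524, - 441.17, - 296, -280, - 246, - 118,  -  224/3,37.52,797, 960.42] 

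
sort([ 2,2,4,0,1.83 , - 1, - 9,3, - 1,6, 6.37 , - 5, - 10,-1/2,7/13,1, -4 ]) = [ - 10, - 9, - 5, - 4 , - 1 , - 1, - 1/2, 0 , 7/13, 1, 1.83,2,2,3 , 4, 6, 6.37 ] 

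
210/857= 210/857=   0.25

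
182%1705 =182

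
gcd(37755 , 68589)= 9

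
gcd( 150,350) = 50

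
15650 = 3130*5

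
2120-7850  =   - 5730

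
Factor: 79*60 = 2^2 * 3^1 *5^1 *79^1   =  4740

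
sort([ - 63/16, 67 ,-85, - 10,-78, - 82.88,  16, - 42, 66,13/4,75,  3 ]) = [ - 85, - 82.88, - 78 , - 42, - 10, - 63/16, 3, 13/4, 16,66, 67,75 ] 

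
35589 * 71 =2526819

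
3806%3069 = 737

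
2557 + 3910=6467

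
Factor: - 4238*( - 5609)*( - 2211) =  - 2^1*3^1*11^1*13^1*67^1*71^1*79^1*163^1 = - 52557552762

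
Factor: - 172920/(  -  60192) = 2^(-2)*3^(-1)*5^1*19^(-1)*131^1 = 655/228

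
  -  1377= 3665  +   - 5042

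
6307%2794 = 719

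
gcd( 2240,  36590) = 10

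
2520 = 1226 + 1294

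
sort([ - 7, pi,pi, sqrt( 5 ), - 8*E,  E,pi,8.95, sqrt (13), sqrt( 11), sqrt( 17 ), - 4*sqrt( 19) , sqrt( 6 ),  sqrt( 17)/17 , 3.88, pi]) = [- 8*E,-4*sqrt( 19 ), - 7,sqrt(17 ) /17,sqrt (5),sqrt ( 6),E,pi,pi , pi , pi, sqrt( 11 ),sqrt( 13),3.88,  sqrt(17 ), 8.95 ] 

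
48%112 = 48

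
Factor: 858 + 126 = 984 =2^3*3^1*41^1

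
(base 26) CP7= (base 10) 8769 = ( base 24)f59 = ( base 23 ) GD6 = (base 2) 10001001000001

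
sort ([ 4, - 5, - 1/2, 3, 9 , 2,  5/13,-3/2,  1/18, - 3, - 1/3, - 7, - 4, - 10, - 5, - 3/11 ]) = [ - 10 , - 7, - 5,  -  5,-4,-3, - 3/2, -1/2, - 1/3,  -  3/11,1/18,5/13,2, 3, 4 , 9]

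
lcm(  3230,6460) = 6460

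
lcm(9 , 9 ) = 9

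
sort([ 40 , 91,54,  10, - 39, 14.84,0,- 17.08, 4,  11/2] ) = [ - 39, - 17.08,0,  4, 11/2,10 , 14.84,40,  54, 91 ] 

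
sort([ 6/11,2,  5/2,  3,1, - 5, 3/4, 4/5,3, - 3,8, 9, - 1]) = [-5, - 3 , - 1,6/11,3/4,  4/5,1,2,5/2,3, 3,8,9 ] 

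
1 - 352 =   -  351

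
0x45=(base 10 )69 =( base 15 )49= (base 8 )105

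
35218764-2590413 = 32628351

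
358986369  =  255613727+103372642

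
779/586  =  779/586 = 1.33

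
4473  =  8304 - 3831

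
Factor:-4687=-43^1*109^1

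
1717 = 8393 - 6676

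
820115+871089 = 1691204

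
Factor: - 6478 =  -  2^1*41^1*79^1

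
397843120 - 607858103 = -210014983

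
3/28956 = 1/9652 =0.00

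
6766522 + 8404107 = 15170629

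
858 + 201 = 1059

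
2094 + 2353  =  4447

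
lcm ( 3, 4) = 12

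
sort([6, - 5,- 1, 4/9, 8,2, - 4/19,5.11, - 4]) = [ - 5, - 4, - 1,  -  4/19,4/9, 2,  5.11,6, 8 ]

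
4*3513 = 14052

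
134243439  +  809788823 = 944032262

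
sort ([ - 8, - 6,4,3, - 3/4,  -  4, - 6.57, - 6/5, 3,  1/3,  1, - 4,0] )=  [ - 8,-6.57, - 6, - 4, - 4,- 6/5, - 3/4, 0, 1/3, 1, 3, 3,4 ]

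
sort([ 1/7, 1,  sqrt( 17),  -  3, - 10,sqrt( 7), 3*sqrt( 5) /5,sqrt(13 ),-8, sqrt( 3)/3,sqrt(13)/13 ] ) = [-10,  -  8, - 3,1/7,sqrt(13 ) /13, sqrt( 3) /3 , 1, 3*sqrt(5 ) /5, sqrt(7 ), sqrt(13 ),sqrt( 17 ) ] 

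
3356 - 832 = 2524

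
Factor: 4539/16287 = 17/61=17^1 * 61^( - 1)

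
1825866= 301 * 6066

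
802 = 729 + 73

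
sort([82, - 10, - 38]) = [ - 38, - 10, 82 ] 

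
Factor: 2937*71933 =3^1*11^1*89^1*71933^1 = 211267221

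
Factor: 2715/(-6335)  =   - 3/7  =  -  3^1*7^( -1)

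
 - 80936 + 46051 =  - 34885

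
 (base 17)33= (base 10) 54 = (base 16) 36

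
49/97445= 49/97445 = 0.00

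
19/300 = 19/300= 0.06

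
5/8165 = 1/1633 = 0.00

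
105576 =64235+41341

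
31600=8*3950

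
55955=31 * 1805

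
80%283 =80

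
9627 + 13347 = 22974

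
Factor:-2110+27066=24956 = 2^2*17^1*367^1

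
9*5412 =48708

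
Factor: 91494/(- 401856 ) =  - 51/224 = -2^( - 5 )*3^1  *7^(-1 )*  17^1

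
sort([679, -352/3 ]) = [ -352/3  ,  679]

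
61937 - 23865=38072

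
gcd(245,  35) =35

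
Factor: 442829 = 442829^1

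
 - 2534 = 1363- 3897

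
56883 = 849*67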